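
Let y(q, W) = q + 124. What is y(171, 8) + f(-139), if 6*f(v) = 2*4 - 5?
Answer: 591/2 ≈ 295.50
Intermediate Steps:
y(q, W) = 124 + q
f(v) = ½ (f(v) = (2*4 - 5)/6 = (8 - 5)/6 = (⅙)*3 = ½)
y(171, 8) + f(-139) = (124 + 171) + ½ = 295 + ½ = 591/2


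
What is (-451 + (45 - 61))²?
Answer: 218089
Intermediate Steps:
(-451 + (45 - 61))² = (-451 - 16)² = (-467)² = 218089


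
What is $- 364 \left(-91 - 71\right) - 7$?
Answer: $58961$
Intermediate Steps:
$- 364 \left(-91 - 71\right) - 7 = \left(-364\right) \left(-162\right) - 7 = 58968 - 7 = 58961$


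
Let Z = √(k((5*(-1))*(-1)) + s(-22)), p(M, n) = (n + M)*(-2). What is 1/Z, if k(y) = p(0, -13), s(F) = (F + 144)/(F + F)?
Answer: √11242/511 ≈ 0.20749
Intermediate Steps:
p(M, n) = -2*M - 2*n (p(M, n) = (M + n)*(-2) = -2*M - 2*n)
s(F) = (144 + F)/(2*F) (s(F) = (144 + F)/((2*F)) = (144 + F)*(1/(2*F)) = (144 + F)/(2*F))
k(y) = 26 (k(y) = -2*0 - 2*(-13) = 0 + 26 = 26)
Z = √11242/22 (Z = √(26 + (½)*(144 - 22)/(-22)) = √(26 + (½)*(-1/22)*122) = √(26 - 61/22) = √(511/22) = √11242/22 ≈ 4.8195)
1/Z = 1/(√11242/22) = √11242/511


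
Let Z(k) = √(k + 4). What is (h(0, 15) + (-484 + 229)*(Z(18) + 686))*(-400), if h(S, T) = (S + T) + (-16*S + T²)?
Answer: 69876000 + 102000*√22 ≈ 7.0354e+7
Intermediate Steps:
h(S, T) = T + T² - 15*S (h(S, T) = (S + T) + (T² - 16*S) = T + T² - 15*S)
Z(k) = √(4 + k)
(h(0, 15) + (-484 + 229)*(Z(18) + 686))*(-400) = ((15 + 15² - 15*0) + (-484 + 229)*(√(4 + 18) + 686))*(-400) = ((15 + 225 + 0) - 255*(√22 + 686))*(-400) = (240 - 255*(686 + √22))*(-400) = (240 + (-174930 - 255*√22))*(-400) = (-174690 - 255*√22)*(-400) = 69876000 + 102000*√22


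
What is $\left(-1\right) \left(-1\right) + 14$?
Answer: $15$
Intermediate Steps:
$\left(-1\right) \left(-1\right) + 14 = 1 + 14 = 15$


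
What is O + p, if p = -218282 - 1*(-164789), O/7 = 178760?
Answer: 1197827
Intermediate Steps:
O = 1251320 (O = 7*178760 = 1251320)
p = -53493 (p = -218282 + 164789 = -53493)
O + p = 1251320 - 53493 = 1197827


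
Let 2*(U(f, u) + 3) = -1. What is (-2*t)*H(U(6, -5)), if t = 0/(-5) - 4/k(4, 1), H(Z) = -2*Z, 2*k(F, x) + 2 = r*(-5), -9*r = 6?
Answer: 84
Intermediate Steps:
r = -2/3 (r = -1/9*6 = -2/3 ≈ -0.66667)
U(f, u) = -7/2 (U(f, u) = -3 + (1/2)*(-1) = -3 - 1/2 = -7/2)
k(F, x) = 2/3 (k(F, x) = -1 + (-2/3*(-5))/2 = -1 + (1/2)*(10/3) = -1 + 5/3 = 2/3)
t = -6 (t = 0/(-5) - 4/2/3 = 0*(-1/5) - 4*3/2 = 0 - 6 = -6)
(-2*t)*H(U(6, -5)) = (-2*(-6))*(-2*(-7/2)) = 12*7 = 84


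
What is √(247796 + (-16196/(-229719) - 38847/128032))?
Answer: √13396914764100308444956386/7352845752 ≈ 497.79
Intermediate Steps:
√(247796 + (-16196/(-229719) - 38847/128032)) = √(247796 + (-16196*(-1/229719) - 38847*1/128032)) = √(247796 + (16196/229719 - 38847/128032)) = √(247796 - 6850287721/29411383008) = √(7288016213562647/29411383008) = √13396914764100308444956386/7352845752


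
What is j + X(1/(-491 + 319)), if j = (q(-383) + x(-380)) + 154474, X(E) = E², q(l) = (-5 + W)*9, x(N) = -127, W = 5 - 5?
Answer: 4564870369/29584 ≈ 1.5430e+5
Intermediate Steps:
W = 0
q(l) = -45 (q(l) = (-5 + 0)*9 = -5*9 = -45)
j = 154302 (j = (-45 - 127) + 154474 = -172 + 154474 = 154302)
j + X(1/(-491 + 319)) = 154302 + (1/(-491 + 319))² = 154302 + (1/(-172))² = 154302 + (-1/172)² = 154302 + 1/29584 = 4564870369/29584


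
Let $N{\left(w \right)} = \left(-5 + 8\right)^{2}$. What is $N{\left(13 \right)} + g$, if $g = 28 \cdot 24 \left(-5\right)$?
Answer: $-3351$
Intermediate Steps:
$N{\left(w \right)} = 9$ ($N{\left(w \right)} = 3^{2} = 9$)
$g = -3360$ ($g = 672 \left(-5\right) = -3360$)
$N{\left(13 \right)} + g = 9 - 3360 = -3351$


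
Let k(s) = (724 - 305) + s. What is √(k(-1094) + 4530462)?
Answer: √4529787 ≈ 2128.3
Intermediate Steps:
k(s) = 419 + s
√(k(-1094) + 4530462) = √((419 - 1094) + 4530462) = √(-675 + 4530462) = √4529787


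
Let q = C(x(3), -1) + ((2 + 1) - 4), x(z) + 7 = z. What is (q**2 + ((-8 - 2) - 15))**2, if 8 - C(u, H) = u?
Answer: 9216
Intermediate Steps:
x(z) = -7 + z
C(u, H) = 8 - u
q = 11 (q = (8 - (-7 + 3)) + ((2 + 1) - 4) = (8 - 1*(-4)) + (3 - 4) = (8 + 4) - 1 = 12 - 1 = 11)
(q**2 + ((-8 - 2) - 15))**2 = (11**2 + ((-8 - 2) - 15))**2 = (121 + (-10 - 15))**2 = (121 - 25)**2 = 96**2 = 9216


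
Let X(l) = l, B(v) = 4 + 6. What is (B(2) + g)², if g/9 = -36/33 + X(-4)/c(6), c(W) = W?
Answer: 4096/121 ≈ 33.851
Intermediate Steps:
B(v) = 10
g = -174/11 (g = 9*(-36/33 - 4/6) = 9*(-36*1/33 - 4*⅙) = 9*(-12/11 - ⅔) = 9*(-58/33) = -174/11 ≈ -15.818)
(B(2) + g)² = (10 - 174/11)² = (-64/11)² = 4096/121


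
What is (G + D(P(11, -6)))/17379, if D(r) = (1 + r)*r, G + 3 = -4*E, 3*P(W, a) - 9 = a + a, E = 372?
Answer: -497/5793 ≈ -0.085793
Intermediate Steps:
P(W, a) = 3 + 2*a/3 (P(W, a) = 3 + (a + a)/3 = 3 + (2*a)/3 = 3 + 2*a/3)
G = -1491 (G = -3 - 4*372 = -3 - 1488 = -1491)
D(r) = r*(1 + r)
(G + D(P(11, -6)))/17379 = (-1491 + (3 + (⅔)*(-6))*(1 + (3 + (⅔)*(-6))))/17379 = (-1491 + (3 - 4)*(1 + (3 - 4)))*(1/17379) = (-1491 - (1 - 1))*(1/17379) = (-1491 - 1*0)*(1/17379) = (-1491 + 0)*(1/17379) = -1491*1/17379 = -497/5793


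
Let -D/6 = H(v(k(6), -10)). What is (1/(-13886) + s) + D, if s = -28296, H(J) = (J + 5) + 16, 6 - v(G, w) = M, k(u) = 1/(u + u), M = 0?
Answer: -395167789/13886 ≈ -28458.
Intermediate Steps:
k(u) = 1/(2*u)
v(G, w) = 6 (v(G, w) = 6 - 1*0 = 6 + 0 = 6)
H(J) = 21 + J (H(J) = (5 + J) + 16 = 21 + J)
D = -162 (D = -6*(21 + 6) = -6*27 = -162)
(1/(-13886) + s) + D = (1/(-13886) - 28296) - 162 = (-1/13886 - 28296) - 162 = -392918257/13886 - 162 = -395167789/13886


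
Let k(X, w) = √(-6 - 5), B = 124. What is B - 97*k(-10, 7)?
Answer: 124 - 97*I*√11 ≈ 124.0 - 321.71*I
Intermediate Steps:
k(X, w) = I*√11 (k(X, w) = √(-11) = I*√11)
B - 97*k(-10, 7) = 124 - 97*I*√11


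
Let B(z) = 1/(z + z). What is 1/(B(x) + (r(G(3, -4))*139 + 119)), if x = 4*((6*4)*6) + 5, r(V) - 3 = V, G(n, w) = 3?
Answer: 1162/1107387 ≈ 0.0010493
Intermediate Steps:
r(V) = 3 + V
x = 581 (x = 4*(24*6) + 5 = 4*144 + 5 = 576 + 5 = 581)
B(z) = 1/(2*z)
1/(B(x) + (r(G(3, -4))*139 + 119)) = 1/((1/2)/581 + ((3 + 3)*139 + 119)) = 1/((1/2)*(1/581) + (6*139 + 119)) = 1/(1/1162 + (834 + 119)) = 1/(1/1162 + 953) = 1/(1107387/1162) = 1162/1107387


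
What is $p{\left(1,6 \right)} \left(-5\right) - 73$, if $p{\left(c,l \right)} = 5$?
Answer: $-98$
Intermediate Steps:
$p{\left(1,6 \right)} \left(-5\right) - 73 = 5 \left(-5\right) - 73 = -25 - 73 = -98$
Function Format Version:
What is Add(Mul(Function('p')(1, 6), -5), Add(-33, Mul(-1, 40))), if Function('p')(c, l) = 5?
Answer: -98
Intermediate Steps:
Add(Mul(Function('p')(1, 6), -5), Add(-33, Mul(-1, 40))) = Add(Mul(5, -5), Add(-33, Mul(-1, 40))) = Add(-25, Add(-33, -40)) = Add(-25, -73) = -98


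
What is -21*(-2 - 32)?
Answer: 714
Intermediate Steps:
-21*(-2 - 32) = -21*(-34) = 714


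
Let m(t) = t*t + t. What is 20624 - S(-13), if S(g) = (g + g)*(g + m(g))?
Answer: 24342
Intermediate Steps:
m(t) = t + t**2 (m(t) = t**2 + t = t + t**2)
S(g) = 2*g*(g + g*(1 + g)) (S(g) = (g + g)*(g + g*(1 + g)) = (2*g)*(g + g*(1 + g)) = 2*g*(g + g*(1 + g)))
20624 - S(-13) = 20624 - 2*(-13)**2*(2 - 13) = 20624 - 2*169*(-11) = 20624 - 1*(-3718) = 20624 + 3718 = 24342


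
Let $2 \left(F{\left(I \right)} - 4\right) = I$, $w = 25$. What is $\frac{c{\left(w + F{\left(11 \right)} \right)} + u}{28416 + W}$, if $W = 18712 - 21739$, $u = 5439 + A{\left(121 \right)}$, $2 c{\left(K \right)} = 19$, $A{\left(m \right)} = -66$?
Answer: $\frac{10765}{50778} \approx 0.212$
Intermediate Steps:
$F{\left(I \right)} = 4 + \frac{I}{2}$
$c{\left(K \right)} = \frac{19}{2}$ ($c{\left(K \right)} = \frac{1}{2} \cdot 19 = \frac{19}{2}$)
$u = 5373$ ($u = 5439 - 66 = 5373$)
$W = -3027$ ($W = 18712 - 21739 = -3027$)
$\frac{c{\left(w + F{\left(11 \right)} \right)} + u}{28416 + W} = \frac{\frac{19}{2} + 5373}{28416 - 3027} = \frac{10765}{2 \cdot 25389} = \frac{10765}{2} \cdot \frac{1}{25389} = \frac{10765}{50778}$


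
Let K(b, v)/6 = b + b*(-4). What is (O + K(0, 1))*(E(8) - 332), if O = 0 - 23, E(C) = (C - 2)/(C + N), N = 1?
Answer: 22862/3 ≈ 7620.7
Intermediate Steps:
K(b, v) = -18*b (K(b, v) = 6*(b + b*(-4)) = 6*(b - 4*b) = 6*(-3*b) = -18*b)
E(C) = (-2 + C)/(1 + C) (E(C) = (C - 2)/(C + 1) = (-2 + C)/(1 + C))
O = -23
(O + K(0, 1))*(E(8) - 332) = (-23 - 18*0)*((-2 + 8)/(1 + 8) - 332) = (-23 + 0)*(6/9 - 332) = -23*((⅑)*6 - 332) = -23*(⅔ - 332) = -23*(-994/3) = 22862/3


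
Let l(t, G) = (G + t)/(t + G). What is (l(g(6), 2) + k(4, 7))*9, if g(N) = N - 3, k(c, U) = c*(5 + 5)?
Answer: 369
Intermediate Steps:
k(c, U) = 10*c (k(c, U) = c*10 = 10*c)
g(N) = -3 + N
l(t, G) = 1 (l(t, G) = (G + t)/(G + t) = 1)
(l(g(6), 2) + k(4, 7))*9 = (1 + 10*4)*9 = (1 + 40)*9 = 41*9 = 369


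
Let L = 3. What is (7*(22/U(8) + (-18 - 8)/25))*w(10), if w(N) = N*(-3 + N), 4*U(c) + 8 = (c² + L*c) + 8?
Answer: -98/5 ≈ -19.600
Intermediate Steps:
U(c) = c²/4 + 3*c/4 (U(c) = -2 + ((c² + 3*c) + 8)/4 = -2 + (8 + c² + 3*c)/4 = -2 + (2 + c²/4 + 3*c/4) = c²/4 + 3*c/4)
(7*(22/U(8) + (-18 - 8)/25))*w(10) = (7*(22/(((¼)*8*(3 + 8))) + (-18 - 8)/25))*(10*(-3 + 10)) = (7*(22/(((¼)*8*11)) - 26*1/25))*(10*7) = (7*(22/22 - 26/25))*70 = (7*(22*(1/22) - 26/25))*70 = (7*(1 - 26/25))*70 = (7*(-1/25))*70 = -7/25*70 = -98/5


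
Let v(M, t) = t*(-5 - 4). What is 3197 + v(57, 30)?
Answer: 2927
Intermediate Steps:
v(M, t) = -9*t (v(M, t) = t*(-9) = -9*t)
3197 + v(57, 30) = 3197 - 9*30 = 3197 - 270 = 2927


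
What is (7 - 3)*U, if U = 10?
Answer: 40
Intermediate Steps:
(7 - 3)*U = (7 - 3)*10 = 4*10 = 40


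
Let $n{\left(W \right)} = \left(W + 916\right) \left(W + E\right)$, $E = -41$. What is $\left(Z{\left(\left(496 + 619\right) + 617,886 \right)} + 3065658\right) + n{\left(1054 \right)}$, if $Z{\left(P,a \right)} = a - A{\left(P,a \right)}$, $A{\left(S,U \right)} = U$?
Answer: $5061268$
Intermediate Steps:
$n{\left(W \right)} = \left(-41 + W\right) \left(916 + W\right)$ ($n{\left(W \right)} = \left(W + 916\right) \left(W - 41\right) = \left(916 + W\right) \left(-41 + W\right) = \left(-41 + W\right) \left(916 + W\right)$)
$Z{\left(P,a \right)} = 0$ ($Z{\left(P,a \right)} = a - a = 0$)
$\left(Z{\left(\left(496 + 619\right) + 617,886 \right)} + 3065658\right) + n{\left(1054 \right)} = \left(0 + 3065658\right) + \left(-37556 + 1054^{2} + 875 \cdot 1054\right) = 3065658 + \left(-37556 + 1110916 + 922250\right) = 3065658 + 1995610 = 5061268$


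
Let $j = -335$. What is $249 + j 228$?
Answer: $-76131$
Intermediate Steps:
$249 + j 228 = 249 - 76380 = -76131$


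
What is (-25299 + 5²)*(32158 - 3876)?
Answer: -714799268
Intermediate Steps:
(-25299 + 5²)*(32158 - 3876) = (-25299 + 25)*28282 = -25274*28282 = -714799268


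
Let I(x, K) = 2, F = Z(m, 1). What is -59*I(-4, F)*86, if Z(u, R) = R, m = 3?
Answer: -10148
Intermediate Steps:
F = 1
-59*I(-4, F)*86 = -59*2*86 = -118*86 = -10148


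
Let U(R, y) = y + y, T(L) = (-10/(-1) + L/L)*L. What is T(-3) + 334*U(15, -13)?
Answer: -8717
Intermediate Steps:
T(L) = 11*L (T(L) = (-10*(-1) + 1)*L = (10 + 1)*L = 11*L)
U(R, y) = 2*y
T(-3) + 334*U(15, -13) = 11*(-3) + 334*(2*(-13)) = -33 + 334*(-26) = -33 - 8684 = -8717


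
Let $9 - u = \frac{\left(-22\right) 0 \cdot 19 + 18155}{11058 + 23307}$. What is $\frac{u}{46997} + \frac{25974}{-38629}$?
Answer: $- \frac{8387622423940}{12477568007649} \approx -0.67222$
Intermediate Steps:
$u = \frac{58226}{6873}$ ($u = 9 - \frac{\left(-22\right) 0 \cdot 19 + 18155}{11058 + 23307} = 9 - \frac{0 \cdot 19 + 18155}{34365} = 9 - \left(0 + 18155\right) \frac{1}{34365} = 9 - 18155 \cdot \frac{1}{34365} = 9 - \frac{3631}{6873} = \frac{58226}{6873} \approx 8.4717$)
$\frac{u}{46997} + \frac{25974}{-38629} = \frac{58226}{6873 \cdot 46997} + \frac{25974}{-38629} = \frac{58226}{6873} \cdot \frac{1}{46997} + 25974 \left(- \frac{1}{38629}\right) = \frac{58226}{323010381} - \frac{25974}{38629} = - \frac{8387622423940}{12477568007649}$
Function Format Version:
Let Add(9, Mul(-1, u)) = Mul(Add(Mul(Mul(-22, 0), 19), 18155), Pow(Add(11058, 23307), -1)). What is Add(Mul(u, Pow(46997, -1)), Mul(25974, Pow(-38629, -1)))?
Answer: Rational(-8387622423940, 12477568007649) ≈ -0.67222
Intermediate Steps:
u = Rational(58226, 6873) (u = Add(9, Mul(-1, Mul(Add(Mul(Mul(-22, 0), 19), 18155), Pow(Add(11058, 23307), -1)))) = Add(9, Mul(-1, Mul(Add(Mul(0, 19), 18155), Pow(34365, -1)))) = Add(9, Mul(-1, Mul(Add(0, 18155), Rational(1, 34365)))) = Add(9, Mul(-1, Mul(18155, Rational(1, 34365)))) = Add(9, Mul(-1, Rational(3631, 6873))) = Add(9, Rational(-3631, 6873)) = Rational(58226, 6873) ≈ 8.4717)
Add(Mul(u, Pow(46997, -1)), Mul(25974, Pow(-38629, -1))) = Add(Mul(Rational(58226, 6873), Pow(46997, -1)), Mul(25974, Pow(-38629, -1))) = Add(Mul(Rational(58226, 6873), Rational(1, 46997)), Mul(25974, Rational(-1, 38629))) = Add(Rational(58226, 323010381), Rational(-25974, 38629)) = Rational(-8387622423940, 12477568007649)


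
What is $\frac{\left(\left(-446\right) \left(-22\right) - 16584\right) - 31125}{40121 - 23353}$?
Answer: $- \frac{37897}{16768} \approx -2.2601$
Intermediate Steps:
$\frac{\left(\left(-446\right) \left(-22\right) - 16584\right) - 31125}{40121 - 23353} = \frac{\left(9812 - 16584\right) - 31125}{16768} = \left(-6772 - 31125\right) \frac{1}{16768} = \left(-37897\right) \frac{1}{16768} = - \frac{37897}{16768}$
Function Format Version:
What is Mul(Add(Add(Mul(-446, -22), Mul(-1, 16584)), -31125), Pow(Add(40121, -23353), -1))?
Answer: Rational(-37897, 16768) ≈ -2.2601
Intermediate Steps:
Mul(Add(Add(Mul(-446, -22), Mul(-1, 16584)), -31125), Pow(Add(40121, -23353), -1)) = Mul(Add(Add(9812, -16584), -31125), Pow(16768, -1)) = Mul(Add(-6772, -31125), Rational(1, 16768)) = Mul(-37897, Rational(1, 16768)) = Rational(-37897, 16768)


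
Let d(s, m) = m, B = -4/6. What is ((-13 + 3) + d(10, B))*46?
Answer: -1472/3 ≈ -490.67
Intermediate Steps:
B = -2/3 (B = -4*1/6 = -2/3 ≈ -0.66667)
((-13 + 3) + d(10, B))*46 = ((-13 + 3) - 2/3)*46 = (-10 - 2/3)*46 = -32/3*46 = -1472/3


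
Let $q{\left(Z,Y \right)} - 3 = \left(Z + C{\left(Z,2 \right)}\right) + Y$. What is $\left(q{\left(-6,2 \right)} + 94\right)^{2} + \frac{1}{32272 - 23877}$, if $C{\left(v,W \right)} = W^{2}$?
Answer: $\frac{78988556}{8395} \approx 9409.0$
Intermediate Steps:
$q{\left(Z,Y \right)} = 7 + Y + Z$ ($q{\left(Z,Y \right)} = 3 + \left(\left(Z + 2^{2}\right) + Y\right) = 3 + \left(\left(Z + 4\right) + Y\right) = 3 + \left(\left(4 + Z\right) + Y\right) = 3 + \left(4 + Y + Z\right) = 7 + Y + Z$)
$\left(q{\left(-6,2 \right)} + 94\right)^{2} + \frac{1}{32272 - 23877} = \left(\left(7 + 2 - 6\right) + 94\right)^{2} + \frac{1}{32272 - 23877} = \left(3 + 94\right)^{2} + \frac{1}{8395} = 97^{2} + \frac{1}{8395} = 9409 + \frac{1}{8395} = \frac{78988556}{8395}$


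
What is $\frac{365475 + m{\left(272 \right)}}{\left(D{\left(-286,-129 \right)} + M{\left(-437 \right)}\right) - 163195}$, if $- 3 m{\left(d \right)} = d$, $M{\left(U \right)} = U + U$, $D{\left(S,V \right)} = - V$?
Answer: $- \frac{1096153}{491820} \approx -2.2288$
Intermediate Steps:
$M{\left(U \right)} = 2 U$
$m{\left(d \right)} = - \frac{d}{3}$
$\frac{365475 + m{\left(272 \right)}}{\left(D{\left(-286,-129 \right)} + M{\left(-437 \right)}\right) - 163195} = \frac{365475 - \frac{272}{3}}{\left(\left(-1\right) \left(-129\right) + 2 \left(-437\right)\right) - 163195} = \frac{365475 - \frac{272}{3}}{\left(129 - 874\right) - 163195} = \frac{1096153}{3 \left(-745 - 163195\right)} = \frac{1096153}{3 \left(-163940\right)} = \frac{1096153}{3} \left(- \frac{1}{163940}\right) = - \frac{1096153}{491820}$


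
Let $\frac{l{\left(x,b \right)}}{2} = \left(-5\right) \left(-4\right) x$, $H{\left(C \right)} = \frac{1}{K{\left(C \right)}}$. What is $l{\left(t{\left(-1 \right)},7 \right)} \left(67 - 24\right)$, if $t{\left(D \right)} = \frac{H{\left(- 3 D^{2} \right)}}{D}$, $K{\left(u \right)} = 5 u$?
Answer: $\frac{344}{3} \approx 114.67$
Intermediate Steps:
$H{\left(C \right)} = \frac{1}{5 C}$
$t{\left(D \right)} = - \frac{1}{15 D^{3}}$ ($t{\left(D \right)} = \frac{\frac{1}{5} \frac{1}{\left(-3\right) D^{2}}}{D} = \frac{\frac{1}{5} \left(- \frac{1}{3 D^{2}}\right)}{D} = \frac{\left(- \frac{1}{15}\right) \frac{1}{D^{2}}}{D} = - \frac{1}{15 D^{3}}$)
$l{\left(x,b \right)} = 40 x$ ($l{\left(x,b \right)} = 2 \left(-5\right) \left(-4\right) x = 2 \cdot 20 x = 40 x$)
$l{\left(t{\left(-1 \right)},7 \right)} \left(67 - 24\right) = 40 \left(- \frac{1}{15 \left(-1\right)}\right) \left(67 - 24\right) = 40 \left(\left(- \frac{1}{15}\right) \left(-1\right)\right) 43 = 40 \cdot \frac{1}{15} \cdot 43 = \frac{8}{3} \cdot 43 = \frac{344}{3}$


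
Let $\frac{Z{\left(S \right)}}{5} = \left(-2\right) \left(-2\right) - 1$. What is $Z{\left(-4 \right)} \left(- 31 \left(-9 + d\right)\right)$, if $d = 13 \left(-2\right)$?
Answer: $16275$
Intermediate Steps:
$Z{\left(S \right)} = 15$ ($Z{\left(S \right)} = 5 \left(\left(-2\right) \left(-2\right) - 1\right) = 5 \left(4 - 1\right) = 5 \cdot 3 = 15$)
$d = -26$
$Z{\left(-4 \right)} \left(- 31 \left(-9 + d\right)\right) = 15 \left(- 31 \left(-9 - 26\right)\right) = 15 \left(\left(-31\right) \left(-35\right)\right) = 15 \cdot 1085 = 16275$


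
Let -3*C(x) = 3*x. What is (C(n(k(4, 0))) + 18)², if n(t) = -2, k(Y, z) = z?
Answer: 400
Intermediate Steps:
C(x) = -x
(C(n(k(4, 0))) + 18)² = (-1*(-2) + 18)² = (2 + 18)² = 20² = 400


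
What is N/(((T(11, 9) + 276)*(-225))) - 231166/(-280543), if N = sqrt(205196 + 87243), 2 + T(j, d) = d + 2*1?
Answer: 231166/280543 - sqrt(292439)/64125 ≈ 0.81556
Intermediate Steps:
T(j, d) = d (T(j, d) = -2 + (d + 2*1) = -2 + (d + 2) = -2 + (2 + d) = d)
N = sqrt(292439) ≈ 540.78
N/(((T(11, 9) + 276)*(-225))) - 231166/(-280543) = sqrt(292439)/(((9 + 276)*(-225))) - 231166/(-280543) = sqrt(292439)/((285*(-225))) - 231166*(-1/280543) = sqrt(292439)/(-64125) + 231166/280543 = sqrt(292439)*(-1/64125) + 231166/280543 = -sqrt(292439)/64125 + 231166/280543 = 231166/280543 - sqrt(292439)/64125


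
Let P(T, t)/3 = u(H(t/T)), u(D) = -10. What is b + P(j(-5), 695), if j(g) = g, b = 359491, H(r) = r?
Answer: 359461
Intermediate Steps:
P(T, t) = -30 (P(T, t) = 3*(-10) = -30)
b + P(j(-5), 695) = 359491 - 30 = 359461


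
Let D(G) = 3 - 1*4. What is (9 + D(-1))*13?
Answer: 104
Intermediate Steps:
D(G) = -1 (D(G) = 3 - 4 = -1)
(9 + D(-1))*13 = (9 - 1)*13 = 8*13 = 104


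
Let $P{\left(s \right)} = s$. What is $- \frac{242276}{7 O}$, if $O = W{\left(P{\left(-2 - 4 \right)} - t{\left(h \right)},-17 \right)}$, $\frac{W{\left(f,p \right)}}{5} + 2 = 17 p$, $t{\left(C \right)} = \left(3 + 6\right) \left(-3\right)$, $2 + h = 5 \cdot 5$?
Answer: $\frac{242276}{10185} \approx 23.788$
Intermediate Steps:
$h = 23$ ($h = -2 + 5 \cdot 5 = -2 + 25 = 23$)
$t{\left(C \right)} = -27$ ($t{\left(C \right)} = 9 \left(-3\right) = -27$)
$W{\left(f,p \right)} = -10 + 85 p$ ($W{\left(f,p \right)} = -10 + 5 \cdot 17 p = -10 + 85 p$)
$O = -1455$ ($O = -10 + 85 \left(-17\right) = -10 - 1445 = -1455$)
$- \frac{242276}{7 O} = - \frac{242276}{7 \left(-1455\right)} = - \frac{242276}{-10185} = \left(-242276\right) \left(- \frac{1}{10185}\right) = \frac{242276}{10185}$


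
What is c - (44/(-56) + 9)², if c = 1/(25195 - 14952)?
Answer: -135463479/2007628 ≈ -67.474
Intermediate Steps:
c = 1/10243 ≈ 9.7628e-5
c - (44/(-56) + 9)² = 1/10243 - (44/(-56) + 9)² = 1/10243 - (44*(-1/56) + 9)² = 1/10243 - (-11/14 + 9)² = 1/10243 - (115/14)² = 1/10243 - 1*13225/196 = 1/10243 - 13225/196 = -135463479/2007628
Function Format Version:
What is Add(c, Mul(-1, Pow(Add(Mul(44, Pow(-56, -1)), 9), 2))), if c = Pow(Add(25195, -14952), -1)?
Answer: Rational(-135463479, 2007628) ≈ -67.474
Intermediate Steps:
c = Rational(1, 10243) (c = Pow(10243, -1) = Rational(1, 10243) ≈ 9.7628e-5)
Add(c, Mul(-1, Pow(Add(Mul(44, Pow(-56, -1)), 9), 2))) = Add(Rational(1, 10243), Mul(-1, Pow(Add(Mul(44, Pow(-56, -1)), 9), 2))) = Add(Rational(1, 10243), Mul(-1, Pow(Add(Mul(44, Rational(-1, 56)), 9), 2))) = Add(Rational(1, 10243), Mul(-1, Pow(Add(Rational(-11, 14), 9), 2))) = Add(Rational(1, 10243), Mul(-1, Pow(Rational(115, 14), 2))) = Add(Rational(1, 10243), Mul(-1, Rational(13225, 196))) = Add(Rational(1, 10243), Rational(-13225, 196)) = Rational(-135463479, 2007628)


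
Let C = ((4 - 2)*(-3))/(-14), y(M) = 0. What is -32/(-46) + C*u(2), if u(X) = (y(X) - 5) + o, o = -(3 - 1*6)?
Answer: -26/161 ≈ -0.16149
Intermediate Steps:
C = 3/7 (C = (2*(-3))*(-1/14) = -6*(-1/14) = 3/7 ≈ 0.42857)
o = 3 (o = -(3 - 6) = -1*(-3) = 3)
u(X) = -2 (u(X) = (0 - 5) + 3 = -5 + 3 = -2)
-32/(-46) + C*u(2) = -32/(-46) + (3/7)*(-2) = -32*(-1/46) - 6/7 = 16/23 - 6/7 = -26/161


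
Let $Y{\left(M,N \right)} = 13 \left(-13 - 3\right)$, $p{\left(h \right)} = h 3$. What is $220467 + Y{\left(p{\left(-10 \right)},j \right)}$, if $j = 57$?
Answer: $220259$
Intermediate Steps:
$p{\left(h \right)} = 3 h$
$Y{\left(M,N \right)} = -208$ ($Y{\left(M,N \right)} = 13 \left(-16\right) = -208$)
$220467 + Y{\left(p{\left(-10 \right)},j \right)} = 220467 - 208 = 220259$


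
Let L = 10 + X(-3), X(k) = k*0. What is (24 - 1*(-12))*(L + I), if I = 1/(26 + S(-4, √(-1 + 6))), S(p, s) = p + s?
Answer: 173232/479 - 36*√5/479 ≈ 361.49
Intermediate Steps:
X(k) = 0
L = 10 (L = 10 + 0 = 10)
I = 1/(22 + √5) (I = 1/(26 + (-4 + √(-1 + 6))) = 1/(26 + (-4 + √5)) = 1/(22 + √5) ≈ 0.041261)
(24 - 1*(-12))*(L + I) = (24 - 1*(-12))*(10 + (22/479 - √5/479)) = (24 + 12)*(4812/479 - √5/479) = 36*(4812/479 - √5/479) = 173232/479 - 36*√5/479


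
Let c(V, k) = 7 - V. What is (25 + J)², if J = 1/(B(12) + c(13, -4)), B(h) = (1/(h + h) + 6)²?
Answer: 193424919601/308669761 ≈ 626.64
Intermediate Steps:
B(h) = (6 + 1/(2*h))² (B(h) = (1/(2*h) + 6)² = (6 + 1/(2*h))²)
J = 576/17569 (J = 1/((¼)*(1 + 12*12)²/12² + (7 - 1*13)) = 1/((¼)*(1/144)*(1 + 144)² + (7 - 13)) = 1/((¼)*(1/144)*145² - 6) = 1/((¼)*(1/144)*21025 - 6) = 1/(21025/576 - 6) = 1/(17569/576) = 576/17569 ≈ 0.032785)
(25 + J)² = (25 + 576/17569)² = (439801/17569)² = 193424919601/308669761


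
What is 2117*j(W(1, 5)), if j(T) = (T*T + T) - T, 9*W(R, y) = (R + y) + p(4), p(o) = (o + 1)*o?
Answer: 1431092/81 ≈ 17668.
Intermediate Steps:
p(o) = o*(1 + o) (p(o) = (1 + o)*o = o*(1 + o))
W(R, y) = 20/9 + R/9 + y/9 (W(R, y) = ((R + y) + 4*(1 + 4))/9 = ((R + y) + 4*5)/9 = ((R + y) + 20)/9 = (20 + R + y)/9 = 20/9 + R/9 + y/9)
j(T) = T**2 (j(T) = (T**2 + T) - T = (T + T**2) - T = T**2)
2117*j(W(1, 5)) = 2117*(20/9 + (1/9)*1 + (1/9)*5)**2 = 2117*(20/9 + 1/9 + 5/9)**2 = 2117*(26/9)**2 = 2117*(676/81) = 1431092/81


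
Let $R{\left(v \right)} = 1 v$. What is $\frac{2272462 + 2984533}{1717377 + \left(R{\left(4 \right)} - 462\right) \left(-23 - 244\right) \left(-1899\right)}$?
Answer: $- \frac{5256995}{230503737} \approx -0.022807$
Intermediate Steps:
$R{\left(v \right)} = v$
$\frac{2272462 + 2984533}{1717377 + \left(R{\left(4 \right)} - 462\right) \left(-23 - 244\right) \left(-1899\right)} = \frac{2272462 + 2984533}{1717377 + \left(4 - 462\right) \left(-23 - 244\right) \left(-1899\right)} = \frac{5256995}{1717377 + \left(-458\right) \left(-267\right) \left(-1899\right)} = \frac{5256995}{1717377 + 122286 \left(-1899\right)} = \frac{5256995}{1717377 - 232221114} = \frac{5256995}{-230503737} = 5256995 \left(- \frac{1}{230503737}\right) = - \frac{5256995}{230503737}$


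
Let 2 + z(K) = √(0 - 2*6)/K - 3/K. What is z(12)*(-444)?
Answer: 999 - 74*I*√3 ≈ 999.0 - 128.17*I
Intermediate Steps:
z(K) = -2 - 3/K + 2*I*√3/K (z(K) = -2 + (√(0 - 2*6)/K - 3/K) = -2 + (√(0 - 12)/K - 3/K) = -2 + (√(-12)/K - 3/K) = -2 + ((2*I*√3)/K - 3/K) = -2 + (2*I*√3/K - 3/K) = -2 + (-3/K + 2*I*√3/K) = -2 - 3/K + 2*I*√3/K)
z(12)*(-444) = ((-3 - 2*12 + 2*I*√3)/12)*(-444) = ((-3 - 24 + 2*I*√3)/12)*(-444) = ((-27 + 2*I*√3)/12)*(-444) = (-9/4 + I*√3/6)*(-444) = 999 - 74*I*√3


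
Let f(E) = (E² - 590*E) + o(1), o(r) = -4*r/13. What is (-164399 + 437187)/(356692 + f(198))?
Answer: 886561/906996 ≈ 0.97747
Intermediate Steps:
o(r) = -4*r/13 (o(r) = -4*r*(1/13) = -4*r/13)
f(E) = -4/13 + E² - 590*E (f(E) = (E² - 590*E) - 4/13*1 = (E² - 590*E) - 4/13 = -4/13 + E² - 590*E)
(-164399 + 437187)/(356692 + f(198)) = (-164399 + 437187)/(356692 + (-4/13 + 198² - 590*198)) = 272788/(356692 + (-4/13 + 39204 - 116820)) = 272788/(356692 - 1009012/13) = 272788/(3627984/13) = 272788*(13/3627984) = 886561/906996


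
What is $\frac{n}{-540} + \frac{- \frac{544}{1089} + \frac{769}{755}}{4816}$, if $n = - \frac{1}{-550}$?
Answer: $\frac{31004153}{296976834000} \approx 0.0001044$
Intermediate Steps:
$n = \frac{1}{550}$ ($n = \left(-1\right) \left(- \frac{1}{550}\right) = \frac{1}{550} \approx 0.0018182$)
$\frac{n}{-540} + \frac{- \frac{544}{1089} + \frac{769}{755}}{4816} = \frac{1}{550 \left(-540\right)} + \frac{- \frac{544}{1089} + \frac{769}{755}}{4816} = \frac{1}{550} \left(- \frac{1}{540}\right) + \left(\left(-544\right) \frac{1}{1089} + 769 \cdot \frac{1}{755}\right) \frac{1}{4816} = - \frac{1}{297000} + \left(- \frac{544}{1089} + \frac{769}{755}\right) \frac{1}{4816} = - \frac{1}{297000} + \frac{426721}{822195} \cdot \frac{1}{4816} = - \frac{1}{297000} + \frac{426721}{3959691120} = \frac{31004153}{296976834000}$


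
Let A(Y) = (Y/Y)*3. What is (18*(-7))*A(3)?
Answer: -378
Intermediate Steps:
A(Y) = 3 (A(Y) = 1*3 = 3)
(18*(-7))*A(3) = (18*(-7))*3 = -126*3 = -378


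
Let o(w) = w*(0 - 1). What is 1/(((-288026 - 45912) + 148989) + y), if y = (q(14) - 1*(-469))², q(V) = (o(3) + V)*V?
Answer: 1/203180 ≈ 4.9217e-6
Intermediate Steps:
o(w) = -w (o(w) = w*(-1) = -w)
q(V) = V*(-3 + V) (q(V) = (-1*3 + V)*V = (-3 + V)*V = V*(-3 + V))
y = 388129 (y = (14*(-3 + 14) - 1*(-469))² = (14*11 + 469)² = (154 + 469)² = 623² = 388129)
1/(((-288026 - 45912) + 148989) + y) = 1/(((-288026 - 45912) + 148989) + 388129) = 1/((-333938 + 148989) + 388129) = 1/(-184949 + 388129) = 1/203180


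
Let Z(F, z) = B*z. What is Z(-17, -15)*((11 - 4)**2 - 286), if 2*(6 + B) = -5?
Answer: -60435/2 ≈ -30218.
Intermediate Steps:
B = -17/2 (B = -6 + (1/2)*(-5) = -6 - 5/2 = -17/2 ≈ -8.5000)
Z(F, z) = -17*z/2
Z(-17, -15)*((11 - 4)**2 - 286) = (-17/2*(-15))*((11 - 4)**2 - 286) = 255*(7**2 - 286)/2 = 255*(49 - 286)/2 = (255/2)*(-237) = -60435/2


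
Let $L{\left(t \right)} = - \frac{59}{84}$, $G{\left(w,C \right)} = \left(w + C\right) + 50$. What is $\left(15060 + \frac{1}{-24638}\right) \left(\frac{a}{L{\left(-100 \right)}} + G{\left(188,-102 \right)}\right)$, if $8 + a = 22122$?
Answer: $- \frac{343136543260504}{726821} \approx -4.7211 \cdot 10^{8}$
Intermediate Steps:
$G{\left(w,C \right)} = 50 + C + w$ ($G{\left(w,C \right)} = \left(C + w\right) + 50 = 50 + C + w$)
$L{\left(t \right)} = - \frac{59}{84}$ ($L{\left(t \right)} = \left(-59\right) \frac{1}{84} = - \frac{59}{84}$)
$a = 22114$ ($a = -8 + 22122 = 22114$)
$\left(15060 + \frac{1}{-24638}\right) \left(\frac{a}{L{\left(-100 \right)}} + G{\left(188,-102 \right)}\right) = \left(15060 + \frac{1}{-24638}\right) \left(\frac{22114}{- \frac{59}{84}} + \left(50 - 102 + 188\right)\right) = \left(15060 - \frac{1}{24638}\right) \left(22114 \left(- \frac{84}{59}\right) + 136\right) = \frac{371048279 \left(- \frac{1857576}{59} + 136\right)}{24638} = \frac{371048279}{24638} \left(- \frac{1849552}{59}\right) = - \frac{343136543260504}{726821}$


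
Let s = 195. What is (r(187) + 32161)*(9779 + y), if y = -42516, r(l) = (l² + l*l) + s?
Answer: -3348798678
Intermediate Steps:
r(l) = 195 + 2*l² (r(l) = (l² + l*l) + 195 = (l² + l²) + 195 = 2*l² + 195 = 195 + 2*l²)
(r(187) + 32161)*(9779 + y) = ((195 + 2*187²) + 32161)*(9779 - 42516) = ((195 + 2*34969) + 32161)*(-32737) = ((195 + 69938) + 32161)*(-32737) = (70133 + 32161)*(-32737) = 102294*(-32737) = -3348798678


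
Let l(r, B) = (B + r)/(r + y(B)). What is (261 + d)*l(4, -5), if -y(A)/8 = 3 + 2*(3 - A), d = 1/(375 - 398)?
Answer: 3001/1702 ≈ 1.7632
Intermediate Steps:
d = -1/23 (d = 1/(-23) = -1/23 ≈ -0.043478)
y(A) = -72 + 16*A (y(A) = -8*(3 + 2*(3 - A)) = -8*(3 + (6 - 2*A)) = -8*(9 - 2*A) = -72 + 16*A)
l(r, B) = (B + r)/(-72 + r + 16*B) (l(r, B) = (B + r)/(r + (-72 + 16*B)) = (B + r)/(-72 + r + 16*B))
(261 + d)*l(4, -5) = (261 - 1/23)*((-5 + 4)/(-72 + 4 + 16*(-5))) = 6002*(-1/(-72 + 4 - 80))/23 = 6002*(-1/(-148))/23 = 6002*(-1/148*(-1))/23 = (6002/23)*(1/148) = 3001/1702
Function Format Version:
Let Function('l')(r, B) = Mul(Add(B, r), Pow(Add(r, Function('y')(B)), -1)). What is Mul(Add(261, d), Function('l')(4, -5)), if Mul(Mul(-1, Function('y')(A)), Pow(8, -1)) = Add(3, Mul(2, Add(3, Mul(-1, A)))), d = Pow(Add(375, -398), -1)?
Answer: Rational(3001, 1702) ≈ 1.7632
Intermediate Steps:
d = Rational(-1, 23) (d = Pow(-23, -1) = Rational(-1, 23) ≈ -0.043478)
Function('y')(A) = Add(-72, Mul(16, A)) (Function('y')(A) = Mul(-8, Add(3, Mul(2, Add(3, Mul(-1, A))))) = Mul(-8, Add(3, Add(6, Mul(-2, A)))) = Mul(-8, Add(9, Mul(-2, A))) = Add(-72, Mul(16, A)))
Function('l')(r, B) = Mul(Pow(Add(-72, r, Mul(16, B)), -1), Add(B, r)) (Function('l')(r, B) = Mul(Add(B, r), Pow(Add(r, Add(-72, Mul(16, B))), -1)) = Mul(Add(B, r), Pow(Add(-72, r, Mul(16, B)), -1)) = Mul(Pow(Add(-72, r, Mul(16, B)), -1), Add(B, r)))
Mul(Add(261, d), Function('l')(4, -5)) = Mul(Add(261, Rational(-1, 23)), Mul(Pow(Add(-72, 4, Mul(16, -5)), -1), Add(-5, 4))) = Mul(Rational(6002, 23), Mul(Pow(Add(-72, 4, -80), -1), -1)) = Mul(Rational(6002, 23), Mul(Pow(-148, -1), -1)) = Mul(Rational(6002, 23), Mul(Rational(-1, 148), -1)) = Mul(Rational(6002, 23), Rational(1, 148)) = Rational(3001, 1702)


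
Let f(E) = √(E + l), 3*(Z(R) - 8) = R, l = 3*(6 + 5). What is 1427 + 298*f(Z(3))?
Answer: 1427 + 298*√42 ≈ 3358.3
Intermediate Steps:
l = 33 (l = 3*11 = 33)
Z(R) = 8 + R/3
f(E) = √(33 + E) (f(E) = √(E + 33) = √(33 + E))
1427 + 298*f(Z(3)) = 1427 + 298*√(33 + (8 + (⅓)*3)) = 1427 + 298*√(33 + (8 + 1)) = 1427 + 298*√(33 + 9) = 1427 + 298*√42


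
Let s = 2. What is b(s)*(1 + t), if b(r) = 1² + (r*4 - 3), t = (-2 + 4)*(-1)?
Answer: -6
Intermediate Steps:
t = -2 (t = 2*(-1) = -2)
b(r) = -2 + 4*r (b(r) = 1 + (4*r - 3) = 1 + (-3 + 4*r) = -2 + 4*r)
b(s)*(1 + t) = (-2 + 4*2)*(1 - 2) = (-2 + 8)*(-1) = 6*(-1) = -6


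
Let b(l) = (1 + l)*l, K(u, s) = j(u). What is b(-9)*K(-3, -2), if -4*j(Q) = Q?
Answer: 54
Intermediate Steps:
j(Q) = -Q/4
K(u, s) = -u/4
b(l) = l*(1 + l)
b(-9)*K(-3, -2) = (-9*(1 - 9))*(-1/4*(-3)) = -9*(-8)*(3/4) = 72*(3/4) = 54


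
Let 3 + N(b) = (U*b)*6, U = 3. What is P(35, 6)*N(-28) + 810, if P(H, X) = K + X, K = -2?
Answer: -1218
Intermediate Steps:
P(H, X) = -2 + X
N(b) = -3 + 18*b (N(b) = -3 + (3*b)*6 = -3 + 18*b)
P(35, 6)*N(-28) + 810 = (-2 + 6)*(-3 + 18*(-28)) + 810 = 4*(-3 - 504) + 810 = 4*(-507) + 810 = -2028 + 810 = -1218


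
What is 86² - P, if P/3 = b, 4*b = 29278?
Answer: -29125/2 ≈ -14563.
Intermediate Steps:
b = 14639/2 (b = (¼)*29278 = 14639/2 ≈ 7319.5)
P = 43917/2 (P = 3*(14639/2) = 43917/2 ≈ 21959.)
86² - P = 86² - 1*43917/2 = 7396 - 43917/2 = -29125/2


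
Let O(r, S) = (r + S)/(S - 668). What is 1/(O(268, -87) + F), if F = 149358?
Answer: 755/112765109 ≈ 6.6953e-6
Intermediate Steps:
O(r, S) = (S + r)/(-668 + S)
1/(O(268, -87) + F) = 1/((-87 + 268)/(-668 - 87) + 149358) = 1/(181/(-755) + 149358) = 1/(-1/755*181 + 149358) = 1/(-181/755 + 149358) = 1/(112765109/755) = 755/112765109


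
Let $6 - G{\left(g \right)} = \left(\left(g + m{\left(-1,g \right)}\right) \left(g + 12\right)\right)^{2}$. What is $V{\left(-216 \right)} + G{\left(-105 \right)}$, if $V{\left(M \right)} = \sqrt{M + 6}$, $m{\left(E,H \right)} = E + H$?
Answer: $-385062123 + i \sqrt{210} \approx -3.8506 \cdot 10^{8} + 14.491 i$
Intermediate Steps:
$V{\left(M \right)} = \sqrt{6 + M}$
$G{\left(g \right)} = 6 - \left(-1 + 2 g\right)^{2} \left(12 + g\right)^{2}$ ($G{\left(g \right)} = 6 - \left(\left(g + \left(-1 + g\right)\right) \left(g + 12\right)\right)^{2} = 6 - \left(\left(-1 + 2 g\right) \left(12 + g\right)\right)^{2} = 6 - \left(-1 + 2 g\right)^{2} \left(12 + g\right)^{2}$)
$V{\left(-216 \right)} + G{\left(-105 \right)} = \sqrt{6 - 216} + \left(6 - \left(-1 + 2 \left(-105\right)\right)^{2} \left(12 - 105\right)^{2}\right) = \sqrt{-210} + \left(6 - \left(-1 - 210\right)^{2} \left(-93\right)^{2}\right) = i \sqrt{210} + \left(6 - \left(-211\right)^{2} \cdot 8649\right) = i \sqrt{210} + \left(6 - 44521 \cdot 8649\right) = i \sqrt{210} + \left(6 - 385062129\right) = i \sqrt{210} - 385062123 = -385062123 + i \sqrt{210}$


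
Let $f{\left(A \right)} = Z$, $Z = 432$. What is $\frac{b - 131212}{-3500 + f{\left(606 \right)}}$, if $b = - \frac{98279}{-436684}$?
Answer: $\frac{57298082729}{1339746512} \approx 42.768$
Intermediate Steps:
$b = \frac{98279}{436684}$ ($b = \left(-98279\right) \left(- \frac{1}{436684}\right) = \frac{98279}{436684} \approx 0.22506$)
$f{\left(A \right)} = 432$
$\frac{b - 131212}{-3500 + f{\left(606 \right)}} = \frac{\frac{98279}{436684} - 131212}{-3500 + 432} = - \frac{57298082729}{436684 \left(-3068\right)} = \left(- \frac{57298082729}{436684}\right) \left(- \frac{1}{3068}\right) = \frac{57298082729}{1339746512}$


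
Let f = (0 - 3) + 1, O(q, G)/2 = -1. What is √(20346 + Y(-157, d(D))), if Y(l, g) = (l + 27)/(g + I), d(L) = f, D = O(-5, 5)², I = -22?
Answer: √732651/6 ≈ 142.66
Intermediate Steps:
O(q, G) = -2 (O(q, G) = 2*(-1) = -2)
D = 4 (D = (-2)² = 4)
f = -2 (f = -3 + 1 = -2)
d(L) = -2
Y(l, g) = (27 + l)/(-22 + g) (Y(l, g) = (l + 27)/(g - 22) = (27 + l)/(-22 + g))
√(20346 + Y(-157, d(D))) = √(20346 + (27 - 157)/(-22 - 2)) = √(20346 - 130/(-24)) = √(20346 - 1/24*(-130)) = √(20346 + 65/12) = √(244217/12) = √732651/6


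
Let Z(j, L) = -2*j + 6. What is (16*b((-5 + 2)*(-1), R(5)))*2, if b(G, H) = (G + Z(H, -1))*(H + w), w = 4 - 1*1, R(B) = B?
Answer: -256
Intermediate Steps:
w = 3 (w = 4 - 1 = 3)
Z(j, L) = 6 - 2*j
b(G, H) = (3 + H)*(6 + G - 2*H) (b(G, H) = (G + (6 - 2*H))*(H + 3) = (6 + G - 2*H)*(3 + H) = (3 + H)*(6 + G - 2*H))
(16*b((-5 + 2)*(-1), R(5)))*2 = (16*(18 - 2*5**2 + 3*((-5 + 2)*(-1)) + ((-5 + 2)*(-1))*5))*2 = (16*(18 - 2*25 + 3*(-3*(-1)) - 3*(-1)*5))*2 = (16*(18 - 50 + 3*3 + 3*5))*2 = (16*(18 - 50 + 9 + 15))*2 = (16*(-8))*2 = -128*2 = -256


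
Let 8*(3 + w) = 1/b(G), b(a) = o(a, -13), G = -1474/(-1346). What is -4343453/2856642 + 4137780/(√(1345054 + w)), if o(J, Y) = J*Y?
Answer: -4343453/2856642 + 551704*√79020614600070/1374606245 ≈ 3566.3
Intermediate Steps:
G = 737/673 (G = -1474*(-1/1346) = 737/673 ≈ 1.0951)
b(a) = -13*a (b(a) = a*(-13) = -13*a)
w = -230617/76648 (w = -3 + 1/(8*((-13*737/673))) = -3 + 1/(8*(-9581/673)) = -3 + (⅛)*(-673/9581) = -3 - 673/76648 = -230617/76648 ≈ -3.0088)
-4343453/2856642 + 4137780/(√(1345054 + w)) = -4343453/2856642 + 4137780/(√(1345054 - 230617/76648)) = -4343453*1/2856642 + 4137780/(√(103095468375/76648)) = -4343453/2856642 + 4137780/((5*√79020614600070/38324)) = -4343453/2856642 + 4137780*(2*√79020614600070/20619093675) = -4343453/2856642 + 551704*√79020614600070/1374606245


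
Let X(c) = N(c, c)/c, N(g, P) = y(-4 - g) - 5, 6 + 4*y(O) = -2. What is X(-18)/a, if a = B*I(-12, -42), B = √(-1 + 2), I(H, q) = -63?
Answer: -1/162 ≈ -0.0061728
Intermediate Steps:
y(O) = -2 (y(O) = -3/2 + (¼)*(-2) = -3/2 - ½ = -2)
B = 1 (B = √1 = 1)
N(g, P) = -7 (N(g, P) = -2 - 5 = -7)
X(c) = -7/c
a = -63 (a = 1*(-63) = -63)
X(-18)/a = -7/(-18)/(-63) = -7*(-1/18)*(-1/63) = (7/18)*(-1/63) = -1/162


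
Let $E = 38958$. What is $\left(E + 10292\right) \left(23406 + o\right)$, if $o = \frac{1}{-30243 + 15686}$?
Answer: $\frac{16780516194250}{14557} \approx 1.1527 \cdot 10^{9}$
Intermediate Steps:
$o = - \frac{1}{14557}$ ($o = \frac{1}{-14557} = - \frac{1}{14557} \approx -6.8696 \cdot 10^{-5}$)
$\left(E + 10292\right) \left(23406 + o\right) = \left(38958 + 10292\right) \left(23406 - \frac{1}{14557}\right) = 49250 \cdot \frac{340721141}{14557} = \frac{16780516194250}{14557}$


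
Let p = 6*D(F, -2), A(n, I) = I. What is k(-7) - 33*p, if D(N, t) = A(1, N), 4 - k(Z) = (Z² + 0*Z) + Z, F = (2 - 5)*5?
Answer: 2932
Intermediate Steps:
F = -15 (F = -3*5 = -15)
k(Z) = 4 - Z - Z² (k(Z) = 4 - ((Z² + 0*Z) + Z) = 4 - ((Z² + 0) + Z) = 4 - (Z² + Z) = 4 - (Z + Z²) = 4 + (-Z - Z²) = 4 - Z - Z²)
D(N, t) = N
p = -90 (p = 6*(-15) = -90)
k(-7) - 33*p = (4 - 1*(-7) - 1*(-7)²) - 33*(-90) = (4 + 7 - 1*49) + 2970 = (4 + 7 - 49) + 2970 = -38 + 2970 = 2932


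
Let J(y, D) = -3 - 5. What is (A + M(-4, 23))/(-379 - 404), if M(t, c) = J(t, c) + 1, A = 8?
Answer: -1/783 ≈ -0.0012771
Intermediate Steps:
J(y, D) = -8
M(t, c) = -7 (M(t, c) = -8 + 1 = -7)
(A + M(-4, 23))/(-379 - 404) = (8 - 7)/(-379 - 404) = 1/(-783) = 1*(-1/783) = -1/783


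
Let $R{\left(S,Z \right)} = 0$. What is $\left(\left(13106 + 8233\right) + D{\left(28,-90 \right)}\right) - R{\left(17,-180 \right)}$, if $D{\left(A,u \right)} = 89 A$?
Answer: $23831$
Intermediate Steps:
$\left(\left(13106 + 8233\right) + D{\left(28,-90 \right)}\right) - R{\left(17,-180 \right)} = \left(\left(13106 + 8233\right) + 89 \cdot 28\right) - 0 = \left(21339 + 2492\right) + 0 = 23831 + 0 = 23831$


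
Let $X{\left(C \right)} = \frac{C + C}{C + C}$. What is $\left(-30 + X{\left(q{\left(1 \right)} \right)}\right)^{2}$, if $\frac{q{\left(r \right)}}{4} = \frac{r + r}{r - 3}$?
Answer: $841$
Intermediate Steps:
$q{\left(r \right)} = \frac{8 r}{-3 + r}$ ($q{\left(r \right)} = 4 \frac{r + r}{r - 3} = 4 \frac{2 r}{-3 + r} = \frac{8 r}{-3 + r}$)
$X{\left(C \right)} = 1$ ($X{\left(C \right)} = \frac{2 C}{2 C} = 2 C \frac{1}{2 C} = 1$)
$\left(-30 + X{\left(q{\left(1 \right)} \right)}\right)^{2} = \left(-30 + 1\right)^{2} = \left(-29\right)^{2} = 841$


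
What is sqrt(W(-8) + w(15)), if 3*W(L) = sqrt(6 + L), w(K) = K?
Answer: sqrt(135 + 3*I*sqrt(2))/3 ≈ 3.8735 + 0.060851*I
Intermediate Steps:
W(L) = sqrt(6 + L)/3
sqrt(W(-8) + w(15)) = sqrt(sqrt(6 - 8)/3 + 15) = sqrt(sqrt(-2)/3 + 15) = sqrt((I*sqrt(2))/3 + 15) = sqrt(I*sqrt(2)/3 + 15) = sqrt(15 + I*sqrt(2)/3)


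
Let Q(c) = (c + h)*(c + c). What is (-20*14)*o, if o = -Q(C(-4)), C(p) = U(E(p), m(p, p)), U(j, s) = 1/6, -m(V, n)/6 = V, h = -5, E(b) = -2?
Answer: -4060/9 ≈ -451.11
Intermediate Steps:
m(V, n) = -6*V
U(j, s) = 1/6
C(p) = 1/6
Q(c) = 2*c*(-5 + c) (Q(c) = (c - 5)*(c + c) = (-5 + c)*(2*c) = 2*c*(-5 + c))
o = 29/18 (o = -2*(-5 + 1/6)/6 = -2*(-29)/(6*6) = -1*(-29/18) = 29/18 ≈ 1.6111)
(-20*14)*o = -20*14*(29/18) = -280*29/18 = -4060/9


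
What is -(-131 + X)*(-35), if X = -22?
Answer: -5355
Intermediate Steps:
-(-131 + X)*(-35) = -(-131 - 22)*(-35) = -(-153)*(-35) = -1*5355 = -5355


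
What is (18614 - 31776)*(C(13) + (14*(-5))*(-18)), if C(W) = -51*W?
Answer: -7857714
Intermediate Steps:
(18614 - 31776)*(C(13) + (14*(-5))*(-18)) = (18614 - 31776)*(-51*13 + (14*(-5))*(-18)) = -13162*(-663 - 70*(-18)) = -13162*(-663 + 1260) = -13162*597 = -7857714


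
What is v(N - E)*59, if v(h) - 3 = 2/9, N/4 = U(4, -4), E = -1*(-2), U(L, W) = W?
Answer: 1711/9 ≈ 190.11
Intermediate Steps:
E = 2
N = -16 (N = 4*(-4) = -16)
v(h) = 29/9 (v(h) = 3 + 2/9 = 29/9)
v(N - E)*59 = (29/9)*59 = 1711/9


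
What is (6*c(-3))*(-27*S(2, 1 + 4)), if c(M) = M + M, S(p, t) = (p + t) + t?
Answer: 11664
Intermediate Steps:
S(p, t) = p + 2*t
c(M) = 2*M
(6*c(-3))*(-27*S(2, 1 + 4)) = (6*(2*(-3)))*(-27*(2 + 2*(1 + 4))) = (6*(-6))*(-27*(2 + 2*5)) = -(-972)*(2 + 10) = -(-972)*12 = -36*(-324) = 11664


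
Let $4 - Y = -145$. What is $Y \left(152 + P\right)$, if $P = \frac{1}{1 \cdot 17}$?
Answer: $\frac{385165}{17} \approx 22657.0$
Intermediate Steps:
$Y = 149$ ($Y = 4 - -145 = 4 + 145 = 149$)
$P = \frac{1}{17} \approx 0.058824$
$Y \left(152 + P\right) = 149 \left(152 + \frac{1}{17}\right) = 149 \cdot \frac{2585}{17} = \frac{385165}{17}$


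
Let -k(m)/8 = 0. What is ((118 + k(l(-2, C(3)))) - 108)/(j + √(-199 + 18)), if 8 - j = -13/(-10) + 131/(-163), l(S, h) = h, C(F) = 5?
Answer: 199365300/630496261 - 26569000*I*√181/630496261 ≈ 0.3162 - 0.56693*I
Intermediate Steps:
k(m) = 0 (k(m) = -8*0 = 0)
j = 12231/1630 (j = 8 - (-13/(-10) + 131/(-163)) = 8 - (-13*(-⅒) + 131*(-1/163)) = 8 - (13/10 - 131/163) = 8 - 1*809/1630 = 8 - 809/1630 = 12231/1630 ≈ 7.5037)
((118 + k(l(-2, C(3)))) - 108)/(j + √(-199 + 18)) = ((118 + 0) - 108)/(12231/1630 + √(-199 + 18)) = (118 - 108)/(12231/1630 + √(-181)) = 10/(12231/1630 + I*√181)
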